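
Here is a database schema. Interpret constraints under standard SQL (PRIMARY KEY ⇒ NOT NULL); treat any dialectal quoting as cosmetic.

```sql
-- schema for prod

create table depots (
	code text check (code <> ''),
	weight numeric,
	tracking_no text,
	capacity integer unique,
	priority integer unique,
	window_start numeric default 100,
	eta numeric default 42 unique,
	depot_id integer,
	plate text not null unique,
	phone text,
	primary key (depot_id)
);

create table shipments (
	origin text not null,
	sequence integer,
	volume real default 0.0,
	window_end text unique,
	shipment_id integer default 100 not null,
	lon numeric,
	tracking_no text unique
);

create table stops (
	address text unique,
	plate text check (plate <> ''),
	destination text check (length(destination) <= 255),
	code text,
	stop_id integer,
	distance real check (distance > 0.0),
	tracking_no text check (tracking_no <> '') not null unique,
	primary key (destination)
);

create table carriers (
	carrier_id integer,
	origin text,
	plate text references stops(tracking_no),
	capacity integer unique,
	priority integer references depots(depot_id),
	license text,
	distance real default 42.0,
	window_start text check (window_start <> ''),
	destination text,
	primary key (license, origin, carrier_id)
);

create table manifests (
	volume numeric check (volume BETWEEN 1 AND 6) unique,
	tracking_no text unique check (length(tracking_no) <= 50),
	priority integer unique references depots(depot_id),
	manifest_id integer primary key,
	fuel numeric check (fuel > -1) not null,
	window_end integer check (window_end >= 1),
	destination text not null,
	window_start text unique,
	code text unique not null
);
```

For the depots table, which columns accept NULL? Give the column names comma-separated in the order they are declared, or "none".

- code: CHECK does not forbid NULL (a CHECK constraint passes when its expression is NULL) → nullable.
- weight: no NOT NULL constraint applies → nullable.
- tracking_no: no NOT NULL constraint applies → nullable.
- capacity: UNIQUE does not imply NOT NULL → nullable.
- priority: UNIQUE does not imply NOT NULL → nullable.
- window_start: DEFAULT only fills an omitted column; an explicit NULL is still allowed → nullable.
- eta: UNIQUE does not imply NOT NULL → nullable.
- depot_id: part of the PRIMARY KEY, which implies NOT NULL → not nullable.
- plate: declared NOT NULL → not nullable.
- phone: no NOT NULL constraint applies → nullable.

code, weight, tracking_no, capacity, priority, window_start, eta, phone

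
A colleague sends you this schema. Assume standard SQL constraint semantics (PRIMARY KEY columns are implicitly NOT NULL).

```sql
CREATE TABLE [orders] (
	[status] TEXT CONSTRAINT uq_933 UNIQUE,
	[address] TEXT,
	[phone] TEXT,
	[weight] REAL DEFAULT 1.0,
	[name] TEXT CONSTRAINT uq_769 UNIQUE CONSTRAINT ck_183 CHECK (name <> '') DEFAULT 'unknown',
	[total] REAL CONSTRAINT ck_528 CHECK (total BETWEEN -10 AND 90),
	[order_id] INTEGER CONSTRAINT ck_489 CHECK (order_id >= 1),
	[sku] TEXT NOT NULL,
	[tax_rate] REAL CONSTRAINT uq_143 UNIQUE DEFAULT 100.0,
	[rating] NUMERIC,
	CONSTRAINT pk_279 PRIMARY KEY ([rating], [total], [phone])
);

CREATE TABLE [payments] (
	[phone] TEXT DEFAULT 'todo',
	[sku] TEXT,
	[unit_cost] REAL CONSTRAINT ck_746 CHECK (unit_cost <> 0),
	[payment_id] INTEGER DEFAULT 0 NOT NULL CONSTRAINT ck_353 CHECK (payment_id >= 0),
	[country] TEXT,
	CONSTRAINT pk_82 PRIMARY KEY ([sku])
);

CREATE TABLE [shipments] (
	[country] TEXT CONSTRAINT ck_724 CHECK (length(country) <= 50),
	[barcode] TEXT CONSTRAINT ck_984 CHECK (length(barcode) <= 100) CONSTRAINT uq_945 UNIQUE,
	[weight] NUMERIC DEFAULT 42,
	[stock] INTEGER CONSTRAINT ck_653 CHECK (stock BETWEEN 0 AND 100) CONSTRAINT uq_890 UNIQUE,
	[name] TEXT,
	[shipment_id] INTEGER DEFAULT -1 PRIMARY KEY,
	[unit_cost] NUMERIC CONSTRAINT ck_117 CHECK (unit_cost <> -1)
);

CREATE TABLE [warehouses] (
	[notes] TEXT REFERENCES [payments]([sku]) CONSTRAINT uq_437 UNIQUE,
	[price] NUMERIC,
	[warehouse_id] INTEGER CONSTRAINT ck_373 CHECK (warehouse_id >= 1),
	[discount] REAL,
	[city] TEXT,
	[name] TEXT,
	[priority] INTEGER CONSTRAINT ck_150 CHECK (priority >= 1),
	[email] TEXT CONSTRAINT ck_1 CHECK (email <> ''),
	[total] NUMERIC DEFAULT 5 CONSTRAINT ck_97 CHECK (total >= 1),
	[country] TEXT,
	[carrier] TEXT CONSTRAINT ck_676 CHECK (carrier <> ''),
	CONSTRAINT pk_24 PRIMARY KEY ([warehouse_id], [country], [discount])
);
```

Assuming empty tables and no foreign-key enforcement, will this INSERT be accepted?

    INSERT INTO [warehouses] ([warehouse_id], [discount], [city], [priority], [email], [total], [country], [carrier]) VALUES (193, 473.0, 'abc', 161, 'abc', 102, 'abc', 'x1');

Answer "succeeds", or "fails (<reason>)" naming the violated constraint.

succeeds

NOT NULL columns: country is supplied; discount is supplied; warehouse_id is supplied.
CHECK constraints: 193 satisfies (warehouse_id >= 1); 161 satisfies (priority >= 1); 'abc' satisfies (email <> ''); 102 satisfies (total >= 1); 'x1' satisfies (carrier <> '').
No constraint is violated.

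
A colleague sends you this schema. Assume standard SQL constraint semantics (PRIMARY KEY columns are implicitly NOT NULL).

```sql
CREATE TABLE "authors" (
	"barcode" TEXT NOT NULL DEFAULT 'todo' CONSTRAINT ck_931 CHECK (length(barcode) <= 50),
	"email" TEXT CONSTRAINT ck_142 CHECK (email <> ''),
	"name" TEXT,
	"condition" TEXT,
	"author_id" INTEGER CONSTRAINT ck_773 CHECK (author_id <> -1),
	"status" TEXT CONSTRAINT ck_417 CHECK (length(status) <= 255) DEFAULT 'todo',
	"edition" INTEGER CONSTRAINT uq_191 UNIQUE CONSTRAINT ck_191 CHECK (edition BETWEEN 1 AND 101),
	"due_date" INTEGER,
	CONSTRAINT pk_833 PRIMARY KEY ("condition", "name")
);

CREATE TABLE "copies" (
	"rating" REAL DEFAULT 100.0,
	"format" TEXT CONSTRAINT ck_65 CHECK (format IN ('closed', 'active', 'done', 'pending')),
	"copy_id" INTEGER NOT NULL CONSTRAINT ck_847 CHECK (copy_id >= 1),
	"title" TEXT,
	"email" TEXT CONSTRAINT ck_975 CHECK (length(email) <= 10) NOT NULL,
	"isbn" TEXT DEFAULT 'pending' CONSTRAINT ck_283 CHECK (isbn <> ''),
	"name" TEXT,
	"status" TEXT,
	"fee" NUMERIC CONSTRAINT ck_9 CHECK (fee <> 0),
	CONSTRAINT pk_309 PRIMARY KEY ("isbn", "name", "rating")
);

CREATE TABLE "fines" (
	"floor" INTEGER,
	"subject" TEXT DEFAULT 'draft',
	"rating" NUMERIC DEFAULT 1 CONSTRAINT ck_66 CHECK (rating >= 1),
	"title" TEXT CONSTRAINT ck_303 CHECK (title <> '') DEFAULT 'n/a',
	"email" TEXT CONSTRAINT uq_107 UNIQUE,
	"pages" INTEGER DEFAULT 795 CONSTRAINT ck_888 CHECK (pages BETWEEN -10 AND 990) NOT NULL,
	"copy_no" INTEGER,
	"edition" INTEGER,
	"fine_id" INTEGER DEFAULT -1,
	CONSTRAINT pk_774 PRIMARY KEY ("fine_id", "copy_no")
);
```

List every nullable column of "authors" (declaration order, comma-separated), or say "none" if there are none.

- barcode: declared NOT NULL → not nullable.
- email: CHECK does not forbid NULL (a CHECK constraint passes when its expression is NULL) → nullable.
- name: part of the PRIMARY KEY, which implies NOT NULL → not nullable.
- condition: part of the PRIMARY KEY, which implies NOT NULL → not nullable.
- author_id: CHECK does not forbid NULL (a CHECK constraint passes when its expression is NULL) → nullable.
- status: CHECK does not forbid NULL (a CHECK constraint passes when its expression is NULL) → nullable.
- edition: CHECK does not forbid NULL (a CHECK constraint passes when its expression is NULL) → nullable.
- due_date: no NOT NULL constraint applies → nullable.

email, author_id, status, edition, due_date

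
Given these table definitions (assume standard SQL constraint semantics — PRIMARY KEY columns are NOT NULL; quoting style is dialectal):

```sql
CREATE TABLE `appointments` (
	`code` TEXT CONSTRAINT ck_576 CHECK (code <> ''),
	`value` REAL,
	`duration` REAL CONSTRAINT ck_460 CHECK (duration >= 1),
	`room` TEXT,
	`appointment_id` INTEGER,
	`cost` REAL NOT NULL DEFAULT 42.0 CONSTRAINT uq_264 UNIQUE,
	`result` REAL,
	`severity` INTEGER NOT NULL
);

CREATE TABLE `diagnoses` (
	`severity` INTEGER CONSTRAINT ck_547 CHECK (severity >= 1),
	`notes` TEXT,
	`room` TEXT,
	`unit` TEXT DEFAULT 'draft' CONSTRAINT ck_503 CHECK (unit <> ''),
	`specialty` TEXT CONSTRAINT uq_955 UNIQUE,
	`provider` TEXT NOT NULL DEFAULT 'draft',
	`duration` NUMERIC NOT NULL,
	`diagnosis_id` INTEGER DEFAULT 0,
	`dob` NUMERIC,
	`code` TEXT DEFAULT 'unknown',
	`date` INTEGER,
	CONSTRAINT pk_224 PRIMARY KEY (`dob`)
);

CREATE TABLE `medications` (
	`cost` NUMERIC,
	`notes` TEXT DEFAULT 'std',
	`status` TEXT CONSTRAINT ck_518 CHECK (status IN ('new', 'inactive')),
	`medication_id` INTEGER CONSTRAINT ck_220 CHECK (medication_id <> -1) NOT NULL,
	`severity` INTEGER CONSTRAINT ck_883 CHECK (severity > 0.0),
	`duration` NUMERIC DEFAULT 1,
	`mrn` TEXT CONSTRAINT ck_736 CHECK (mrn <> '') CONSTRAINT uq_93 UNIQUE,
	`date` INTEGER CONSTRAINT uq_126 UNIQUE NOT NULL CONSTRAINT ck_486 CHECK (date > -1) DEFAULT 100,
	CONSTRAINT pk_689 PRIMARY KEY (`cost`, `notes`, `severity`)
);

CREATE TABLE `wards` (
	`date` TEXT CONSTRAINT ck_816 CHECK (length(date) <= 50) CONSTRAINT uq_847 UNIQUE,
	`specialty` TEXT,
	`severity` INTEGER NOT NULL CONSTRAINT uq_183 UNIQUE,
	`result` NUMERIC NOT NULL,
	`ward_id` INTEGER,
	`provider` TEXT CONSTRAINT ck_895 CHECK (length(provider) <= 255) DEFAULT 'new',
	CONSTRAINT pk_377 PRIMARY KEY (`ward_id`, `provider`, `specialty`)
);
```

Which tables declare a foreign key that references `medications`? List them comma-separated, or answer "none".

none

No REFERENCES clause anywhere in the schema names medications.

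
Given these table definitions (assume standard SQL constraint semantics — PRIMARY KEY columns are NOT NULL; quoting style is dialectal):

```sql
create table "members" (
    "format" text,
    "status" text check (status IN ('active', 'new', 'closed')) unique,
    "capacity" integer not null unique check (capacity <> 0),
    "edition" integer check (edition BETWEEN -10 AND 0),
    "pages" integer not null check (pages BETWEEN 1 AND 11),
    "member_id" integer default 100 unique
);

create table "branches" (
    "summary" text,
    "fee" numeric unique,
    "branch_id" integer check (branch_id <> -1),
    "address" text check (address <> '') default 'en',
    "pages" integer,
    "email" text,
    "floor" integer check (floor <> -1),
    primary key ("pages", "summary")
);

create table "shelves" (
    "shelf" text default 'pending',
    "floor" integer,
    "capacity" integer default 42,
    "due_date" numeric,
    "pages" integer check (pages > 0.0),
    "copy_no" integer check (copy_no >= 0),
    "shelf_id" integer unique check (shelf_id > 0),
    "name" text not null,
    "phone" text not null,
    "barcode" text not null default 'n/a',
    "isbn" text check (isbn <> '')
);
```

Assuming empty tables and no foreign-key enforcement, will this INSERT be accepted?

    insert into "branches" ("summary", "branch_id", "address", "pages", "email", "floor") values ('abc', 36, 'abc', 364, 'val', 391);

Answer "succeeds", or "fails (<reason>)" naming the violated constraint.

NOT NULL columns: pages is supplied; summary is supplied.
CHECK constraints: 36 satisfies (branch_id <> -1); 'abc' satisfies (address <> ''); 391 satisfies (floor <> -1).
No constraint is violated.

succeeds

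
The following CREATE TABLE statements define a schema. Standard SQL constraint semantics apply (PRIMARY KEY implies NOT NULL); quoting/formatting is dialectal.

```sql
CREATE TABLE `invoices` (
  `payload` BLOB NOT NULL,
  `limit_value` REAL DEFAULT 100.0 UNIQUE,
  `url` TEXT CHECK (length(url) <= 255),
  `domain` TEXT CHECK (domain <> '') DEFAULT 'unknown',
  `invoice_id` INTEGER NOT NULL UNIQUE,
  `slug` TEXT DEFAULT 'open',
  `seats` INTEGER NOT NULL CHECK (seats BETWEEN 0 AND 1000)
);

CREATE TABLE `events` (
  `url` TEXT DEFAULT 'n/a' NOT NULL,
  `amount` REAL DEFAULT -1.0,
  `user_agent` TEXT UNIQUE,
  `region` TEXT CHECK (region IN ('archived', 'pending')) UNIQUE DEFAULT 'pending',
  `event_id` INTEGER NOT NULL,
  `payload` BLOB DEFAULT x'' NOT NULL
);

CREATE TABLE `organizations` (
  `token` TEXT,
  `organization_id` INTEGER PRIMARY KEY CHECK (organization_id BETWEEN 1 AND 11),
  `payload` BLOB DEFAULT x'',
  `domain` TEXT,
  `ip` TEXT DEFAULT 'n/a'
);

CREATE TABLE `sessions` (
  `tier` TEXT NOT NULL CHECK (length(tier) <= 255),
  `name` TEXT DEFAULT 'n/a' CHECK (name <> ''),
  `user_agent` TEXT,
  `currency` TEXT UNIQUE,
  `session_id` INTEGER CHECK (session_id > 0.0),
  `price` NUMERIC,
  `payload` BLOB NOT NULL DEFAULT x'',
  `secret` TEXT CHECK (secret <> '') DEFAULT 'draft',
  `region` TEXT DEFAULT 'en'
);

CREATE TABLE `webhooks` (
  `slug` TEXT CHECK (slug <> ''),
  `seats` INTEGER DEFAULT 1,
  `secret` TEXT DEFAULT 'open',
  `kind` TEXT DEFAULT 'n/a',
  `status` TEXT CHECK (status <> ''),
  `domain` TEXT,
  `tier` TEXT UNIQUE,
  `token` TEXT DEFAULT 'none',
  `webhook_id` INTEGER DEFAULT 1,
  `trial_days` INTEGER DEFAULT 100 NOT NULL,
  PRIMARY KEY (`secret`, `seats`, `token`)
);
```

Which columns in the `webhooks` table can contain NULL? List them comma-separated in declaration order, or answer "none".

slug, kind, status, domain, tier, webhook_id

- slug: CHECK does not forbid NULL (a CHECK constraint passes when its expression is NULL) → nullable.
- seats: part of the PRIMARY KEY, which implies NOT NULL → not nullable.
- secret: part of the PRIMARY KEY, which implies NOT NULL → not nullable.
- kind: DEFAULT only fills an omitted column; an explicit NULL is still allowed → nullable.
- status: CHECK does not forbid NULL (a CHECK constraint passes when its expression is NULL) → nullable.
- domain: no NOT NULL constraint applies → nullable.
- tier: UNIQUE does not imply NOT NULL → nullable.
- token: part of the PRIMARY KEY, which implies NOT NULL → not nullable.
- webhook_id: DEFAULT only fills an omitted column; an explicit NULL is still allowed → nullable.
- trial_days: declared NOT NULL → not nullable.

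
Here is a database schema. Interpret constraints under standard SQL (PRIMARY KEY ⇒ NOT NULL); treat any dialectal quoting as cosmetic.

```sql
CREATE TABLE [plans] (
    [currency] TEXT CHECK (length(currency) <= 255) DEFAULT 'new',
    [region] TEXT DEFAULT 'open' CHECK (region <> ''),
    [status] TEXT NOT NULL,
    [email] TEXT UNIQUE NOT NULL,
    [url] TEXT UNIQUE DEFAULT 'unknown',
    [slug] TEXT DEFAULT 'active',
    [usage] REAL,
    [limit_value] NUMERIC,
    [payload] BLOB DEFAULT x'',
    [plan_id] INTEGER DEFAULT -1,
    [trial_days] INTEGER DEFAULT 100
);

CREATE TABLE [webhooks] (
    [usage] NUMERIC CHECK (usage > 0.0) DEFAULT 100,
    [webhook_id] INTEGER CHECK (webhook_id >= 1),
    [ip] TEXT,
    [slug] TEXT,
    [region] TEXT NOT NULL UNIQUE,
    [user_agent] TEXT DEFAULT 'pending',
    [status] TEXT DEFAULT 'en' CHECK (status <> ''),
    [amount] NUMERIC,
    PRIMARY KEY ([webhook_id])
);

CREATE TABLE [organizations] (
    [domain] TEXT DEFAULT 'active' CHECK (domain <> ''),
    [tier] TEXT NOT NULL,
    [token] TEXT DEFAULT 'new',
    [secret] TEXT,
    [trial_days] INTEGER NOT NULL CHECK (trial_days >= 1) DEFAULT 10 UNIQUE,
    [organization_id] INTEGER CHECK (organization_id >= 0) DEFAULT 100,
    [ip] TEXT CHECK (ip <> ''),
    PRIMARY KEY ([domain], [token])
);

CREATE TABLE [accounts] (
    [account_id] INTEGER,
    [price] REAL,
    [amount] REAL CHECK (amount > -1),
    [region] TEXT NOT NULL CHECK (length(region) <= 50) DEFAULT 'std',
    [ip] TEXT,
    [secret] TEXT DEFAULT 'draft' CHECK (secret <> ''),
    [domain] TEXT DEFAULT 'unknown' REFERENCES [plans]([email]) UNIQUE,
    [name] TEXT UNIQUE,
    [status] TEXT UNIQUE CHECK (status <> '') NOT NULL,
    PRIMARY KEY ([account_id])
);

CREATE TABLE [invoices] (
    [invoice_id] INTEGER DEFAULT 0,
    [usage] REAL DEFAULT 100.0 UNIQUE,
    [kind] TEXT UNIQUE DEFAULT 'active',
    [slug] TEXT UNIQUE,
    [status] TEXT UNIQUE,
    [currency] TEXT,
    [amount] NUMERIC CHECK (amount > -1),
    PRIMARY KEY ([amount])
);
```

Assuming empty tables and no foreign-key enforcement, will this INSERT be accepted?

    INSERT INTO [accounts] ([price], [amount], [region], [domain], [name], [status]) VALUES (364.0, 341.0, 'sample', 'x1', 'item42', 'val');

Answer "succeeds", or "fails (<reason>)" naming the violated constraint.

account_id is omitted from the column list and has no DEFAULT, so it would receive NULL.
But account_id is part of the PRIMARY KEY (implied NOT NULL).

fails (NOT NULL on account_id)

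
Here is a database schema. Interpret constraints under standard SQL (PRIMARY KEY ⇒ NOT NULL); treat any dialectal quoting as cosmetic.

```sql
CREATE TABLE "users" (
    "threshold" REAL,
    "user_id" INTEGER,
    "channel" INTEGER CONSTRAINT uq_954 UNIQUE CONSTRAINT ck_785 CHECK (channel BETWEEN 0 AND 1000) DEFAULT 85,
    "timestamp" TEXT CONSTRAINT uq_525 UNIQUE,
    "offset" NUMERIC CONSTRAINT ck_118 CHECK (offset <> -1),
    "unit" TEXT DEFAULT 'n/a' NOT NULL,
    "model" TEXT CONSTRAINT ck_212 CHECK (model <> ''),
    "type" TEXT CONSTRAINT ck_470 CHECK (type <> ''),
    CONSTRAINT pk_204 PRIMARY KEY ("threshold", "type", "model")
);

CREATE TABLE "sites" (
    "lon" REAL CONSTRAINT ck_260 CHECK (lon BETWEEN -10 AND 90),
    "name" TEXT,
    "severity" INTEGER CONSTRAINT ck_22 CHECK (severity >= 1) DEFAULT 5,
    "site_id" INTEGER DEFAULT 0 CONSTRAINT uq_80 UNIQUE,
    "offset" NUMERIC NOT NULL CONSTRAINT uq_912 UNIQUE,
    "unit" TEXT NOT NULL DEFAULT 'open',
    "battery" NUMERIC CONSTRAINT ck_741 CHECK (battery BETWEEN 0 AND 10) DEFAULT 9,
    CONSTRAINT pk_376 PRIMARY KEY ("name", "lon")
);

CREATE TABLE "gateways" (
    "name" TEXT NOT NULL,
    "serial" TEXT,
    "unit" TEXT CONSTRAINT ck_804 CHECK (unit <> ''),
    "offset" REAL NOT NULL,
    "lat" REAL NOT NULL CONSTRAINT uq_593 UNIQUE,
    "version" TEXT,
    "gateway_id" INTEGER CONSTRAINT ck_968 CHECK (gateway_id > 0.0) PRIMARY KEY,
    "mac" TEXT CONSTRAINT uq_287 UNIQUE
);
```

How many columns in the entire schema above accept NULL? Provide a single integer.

11

users: 4 nullable (user_id, channel, timestamp, offset — PK (threshold, type, model) and explicit NOT NULL columns excluded).
sites: 3 nullable (severity, site_id, battery — PK (name, lon) and explicit NOT NULL columns excluded).
gateways: 4 nullable (serial, unit, version, mac — PK (gateway_id) and explicit NOT NULL columns excluded).
Total: 4 + 3 + 4 = 11.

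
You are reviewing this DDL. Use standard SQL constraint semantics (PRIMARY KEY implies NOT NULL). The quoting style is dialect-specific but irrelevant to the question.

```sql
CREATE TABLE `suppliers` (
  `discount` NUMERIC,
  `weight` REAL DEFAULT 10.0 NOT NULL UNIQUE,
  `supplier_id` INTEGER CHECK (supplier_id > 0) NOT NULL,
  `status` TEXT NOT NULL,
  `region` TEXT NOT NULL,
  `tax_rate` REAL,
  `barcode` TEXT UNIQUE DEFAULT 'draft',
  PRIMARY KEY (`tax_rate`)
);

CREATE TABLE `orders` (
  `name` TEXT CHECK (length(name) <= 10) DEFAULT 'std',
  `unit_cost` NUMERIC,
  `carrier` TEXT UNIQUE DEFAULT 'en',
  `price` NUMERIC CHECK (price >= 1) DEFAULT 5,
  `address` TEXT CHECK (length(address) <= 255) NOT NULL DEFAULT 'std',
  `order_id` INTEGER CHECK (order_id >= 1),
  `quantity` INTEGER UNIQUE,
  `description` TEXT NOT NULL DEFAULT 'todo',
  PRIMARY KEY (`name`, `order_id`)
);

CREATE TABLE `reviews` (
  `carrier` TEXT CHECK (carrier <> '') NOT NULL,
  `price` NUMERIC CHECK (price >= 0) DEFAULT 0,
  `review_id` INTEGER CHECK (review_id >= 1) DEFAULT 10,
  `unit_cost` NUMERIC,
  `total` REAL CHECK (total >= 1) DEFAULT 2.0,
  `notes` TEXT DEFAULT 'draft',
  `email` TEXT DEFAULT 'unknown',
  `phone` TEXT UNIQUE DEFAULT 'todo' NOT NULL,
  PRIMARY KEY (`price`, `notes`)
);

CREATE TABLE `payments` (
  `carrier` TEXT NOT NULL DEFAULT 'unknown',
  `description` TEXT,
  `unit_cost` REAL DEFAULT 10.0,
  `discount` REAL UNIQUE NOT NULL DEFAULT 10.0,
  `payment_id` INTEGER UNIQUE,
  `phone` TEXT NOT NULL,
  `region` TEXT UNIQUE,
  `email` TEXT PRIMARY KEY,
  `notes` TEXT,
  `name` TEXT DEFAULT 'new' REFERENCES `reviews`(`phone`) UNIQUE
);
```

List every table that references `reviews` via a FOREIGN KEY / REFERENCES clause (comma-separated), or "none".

- payments.name references reviews(phone).

payments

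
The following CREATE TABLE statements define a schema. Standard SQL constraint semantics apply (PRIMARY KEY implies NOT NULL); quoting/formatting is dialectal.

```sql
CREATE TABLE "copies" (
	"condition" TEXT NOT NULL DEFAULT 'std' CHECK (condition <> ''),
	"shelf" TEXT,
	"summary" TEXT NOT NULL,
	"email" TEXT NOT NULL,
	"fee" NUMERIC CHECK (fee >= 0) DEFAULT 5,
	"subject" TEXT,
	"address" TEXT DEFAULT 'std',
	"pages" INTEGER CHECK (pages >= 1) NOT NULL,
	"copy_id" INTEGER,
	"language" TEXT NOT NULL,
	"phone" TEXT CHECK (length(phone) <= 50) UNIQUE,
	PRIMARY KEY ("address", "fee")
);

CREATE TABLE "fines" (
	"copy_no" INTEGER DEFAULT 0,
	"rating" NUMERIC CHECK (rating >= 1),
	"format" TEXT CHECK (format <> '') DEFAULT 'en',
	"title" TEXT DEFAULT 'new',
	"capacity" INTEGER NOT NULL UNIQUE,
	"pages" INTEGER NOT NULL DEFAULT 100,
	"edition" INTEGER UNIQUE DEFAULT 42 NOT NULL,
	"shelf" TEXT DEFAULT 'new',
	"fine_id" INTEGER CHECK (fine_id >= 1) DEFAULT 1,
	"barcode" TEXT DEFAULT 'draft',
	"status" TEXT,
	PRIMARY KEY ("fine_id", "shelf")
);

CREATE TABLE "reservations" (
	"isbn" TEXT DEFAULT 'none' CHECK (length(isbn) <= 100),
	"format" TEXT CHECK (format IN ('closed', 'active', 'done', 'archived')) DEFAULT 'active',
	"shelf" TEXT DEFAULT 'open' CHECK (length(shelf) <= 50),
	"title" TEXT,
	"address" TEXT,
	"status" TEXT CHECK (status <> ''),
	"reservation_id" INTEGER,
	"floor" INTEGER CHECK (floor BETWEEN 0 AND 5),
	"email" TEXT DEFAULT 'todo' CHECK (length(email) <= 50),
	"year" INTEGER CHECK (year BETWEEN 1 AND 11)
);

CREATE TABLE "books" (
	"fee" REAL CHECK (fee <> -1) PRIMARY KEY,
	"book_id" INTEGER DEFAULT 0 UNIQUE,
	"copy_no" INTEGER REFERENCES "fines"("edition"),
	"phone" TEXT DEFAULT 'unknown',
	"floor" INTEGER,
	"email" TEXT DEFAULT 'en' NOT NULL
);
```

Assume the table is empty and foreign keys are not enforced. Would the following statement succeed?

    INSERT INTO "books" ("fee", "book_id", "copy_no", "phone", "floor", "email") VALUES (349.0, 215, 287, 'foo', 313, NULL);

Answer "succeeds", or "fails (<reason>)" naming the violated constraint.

fails (NOT NULL on email)

email is explicitly set to NULL, but email is declared NOT NULL.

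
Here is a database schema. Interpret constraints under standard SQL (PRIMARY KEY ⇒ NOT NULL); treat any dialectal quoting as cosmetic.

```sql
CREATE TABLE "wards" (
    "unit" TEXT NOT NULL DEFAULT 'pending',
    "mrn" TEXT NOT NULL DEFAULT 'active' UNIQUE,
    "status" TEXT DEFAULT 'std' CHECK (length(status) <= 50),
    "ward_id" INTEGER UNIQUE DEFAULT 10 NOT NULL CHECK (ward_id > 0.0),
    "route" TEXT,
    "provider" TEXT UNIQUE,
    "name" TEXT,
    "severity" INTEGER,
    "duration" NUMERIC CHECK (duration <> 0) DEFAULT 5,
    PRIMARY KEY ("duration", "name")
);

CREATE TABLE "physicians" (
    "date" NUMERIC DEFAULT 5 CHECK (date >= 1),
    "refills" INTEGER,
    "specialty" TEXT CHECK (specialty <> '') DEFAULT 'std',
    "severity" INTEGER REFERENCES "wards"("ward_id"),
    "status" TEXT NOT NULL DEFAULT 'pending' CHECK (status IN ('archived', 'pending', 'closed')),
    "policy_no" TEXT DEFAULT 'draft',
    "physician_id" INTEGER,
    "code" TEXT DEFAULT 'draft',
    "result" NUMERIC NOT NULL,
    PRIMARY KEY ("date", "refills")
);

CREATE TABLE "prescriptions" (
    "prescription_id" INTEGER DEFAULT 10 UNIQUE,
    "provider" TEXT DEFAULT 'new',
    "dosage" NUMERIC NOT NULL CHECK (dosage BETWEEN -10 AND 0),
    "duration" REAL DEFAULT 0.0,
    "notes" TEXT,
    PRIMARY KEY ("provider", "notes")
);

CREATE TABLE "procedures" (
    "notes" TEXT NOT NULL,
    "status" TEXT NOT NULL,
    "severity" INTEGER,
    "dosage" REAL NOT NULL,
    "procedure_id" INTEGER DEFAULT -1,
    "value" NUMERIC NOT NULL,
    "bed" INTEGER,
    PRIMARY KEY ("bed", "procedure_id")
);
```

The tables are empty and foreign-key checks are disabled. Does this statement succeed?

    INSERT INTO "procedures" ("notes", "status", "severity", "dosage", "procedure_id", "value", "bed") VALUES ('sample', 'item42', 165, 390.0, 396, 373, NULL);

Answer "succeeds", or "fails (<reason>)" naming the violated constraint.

bed is explicitly set to NULL, but bed is part of the PRIMARY KEY (implied NOT NULL).

fails (NOT NULL on bed)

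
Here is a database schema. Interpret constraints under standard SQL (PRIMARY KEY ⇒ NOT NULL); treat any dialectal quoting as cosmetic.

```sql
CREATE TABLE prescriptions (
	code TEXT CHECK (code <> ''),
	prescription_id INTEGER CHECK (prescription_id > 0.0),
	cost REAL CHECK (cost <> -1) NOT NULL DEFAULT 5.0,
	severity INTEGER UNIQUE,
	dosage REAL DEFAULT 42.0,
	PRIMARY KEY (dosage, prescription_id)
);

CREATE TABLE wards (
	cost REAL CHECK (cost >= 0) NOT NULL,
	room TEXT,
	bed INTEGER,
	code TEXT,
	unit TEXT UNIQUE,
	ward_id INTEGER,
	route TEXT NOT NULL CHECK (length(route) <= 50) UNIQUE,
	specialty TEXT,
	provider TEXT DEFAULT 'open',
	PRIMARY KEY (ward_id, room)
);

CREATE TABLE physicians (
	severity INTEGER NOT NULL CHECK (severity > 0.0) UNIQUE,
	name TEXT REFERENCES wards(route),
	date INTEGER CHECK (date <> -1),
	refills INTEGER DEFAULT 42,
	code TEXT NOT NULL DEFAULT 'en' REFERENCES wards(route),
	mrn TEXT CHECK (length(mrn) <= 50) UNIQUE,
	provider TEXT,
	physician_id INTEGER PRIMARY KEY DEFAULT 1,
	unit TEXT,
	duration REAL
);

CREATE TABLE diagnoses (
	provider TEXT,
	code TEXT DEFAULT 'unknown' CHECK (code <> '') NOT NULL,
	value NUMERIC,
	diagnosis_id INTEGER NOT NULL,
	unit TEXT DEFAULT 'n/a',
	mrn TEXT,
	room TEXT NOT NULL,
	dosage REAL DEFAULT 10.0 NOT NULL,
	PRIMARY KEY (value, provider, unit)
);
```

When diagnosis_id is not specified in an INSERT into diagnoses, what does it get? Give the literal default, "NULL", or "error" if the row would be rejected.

diagnosis_id has no DEFAULT clause.
Omitting it would insert NULL, but it is declared NOT NULL, so the INSERT fails.

error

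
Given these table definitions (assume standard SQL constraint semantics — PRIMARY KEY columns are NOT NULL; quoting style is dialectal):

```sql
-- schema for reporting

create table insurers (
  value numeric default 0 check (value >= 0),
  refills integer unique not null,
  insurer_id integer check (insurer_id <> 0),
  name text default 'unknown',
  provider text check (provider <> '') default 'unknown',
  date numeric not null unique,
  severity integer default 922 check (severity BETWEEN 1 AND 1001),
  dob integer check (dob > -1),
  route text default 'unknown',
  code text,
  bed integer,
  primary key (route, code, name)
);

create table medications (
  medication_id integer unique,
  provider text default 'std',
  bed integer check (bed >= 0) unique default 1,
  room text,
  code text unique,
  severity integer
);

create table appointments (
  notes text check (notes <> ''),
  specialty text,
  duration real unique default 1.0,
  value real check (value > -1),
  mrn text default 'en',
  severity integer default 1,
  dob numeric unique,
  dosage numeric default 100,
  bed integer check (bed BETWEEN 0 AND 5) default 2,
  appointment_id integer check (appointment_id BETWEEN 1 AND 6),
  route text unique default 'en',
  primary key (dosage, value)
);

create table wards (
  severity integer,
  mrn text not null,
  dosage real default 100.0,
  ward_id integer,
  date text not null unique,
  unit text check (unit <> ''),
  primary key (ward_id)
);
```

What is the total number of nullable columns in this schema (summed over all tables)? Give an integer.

insurers: 6 nullable (value, insurer_id, provider, severity, dob, bed — PK (route, code, name) and explicit NOT NULL columns excluded).
medications: 6 nullable (medication_id, provider, bed, room, code, severity — PK none and explicit NOT NULL columns excluded).
appointments: 9 nullable (notes, specialty, duration, mrn, severity, dob, bed, appointment_id, route — PK (dosage, value) and explicit NOT NULL columns excluded).
wards: 3 nullable (severity, dosage, unit — PK (ward_id) and explicit NOT NULL columns excluded).
Total: 6 + 6 + 9 + 3 = 24.

24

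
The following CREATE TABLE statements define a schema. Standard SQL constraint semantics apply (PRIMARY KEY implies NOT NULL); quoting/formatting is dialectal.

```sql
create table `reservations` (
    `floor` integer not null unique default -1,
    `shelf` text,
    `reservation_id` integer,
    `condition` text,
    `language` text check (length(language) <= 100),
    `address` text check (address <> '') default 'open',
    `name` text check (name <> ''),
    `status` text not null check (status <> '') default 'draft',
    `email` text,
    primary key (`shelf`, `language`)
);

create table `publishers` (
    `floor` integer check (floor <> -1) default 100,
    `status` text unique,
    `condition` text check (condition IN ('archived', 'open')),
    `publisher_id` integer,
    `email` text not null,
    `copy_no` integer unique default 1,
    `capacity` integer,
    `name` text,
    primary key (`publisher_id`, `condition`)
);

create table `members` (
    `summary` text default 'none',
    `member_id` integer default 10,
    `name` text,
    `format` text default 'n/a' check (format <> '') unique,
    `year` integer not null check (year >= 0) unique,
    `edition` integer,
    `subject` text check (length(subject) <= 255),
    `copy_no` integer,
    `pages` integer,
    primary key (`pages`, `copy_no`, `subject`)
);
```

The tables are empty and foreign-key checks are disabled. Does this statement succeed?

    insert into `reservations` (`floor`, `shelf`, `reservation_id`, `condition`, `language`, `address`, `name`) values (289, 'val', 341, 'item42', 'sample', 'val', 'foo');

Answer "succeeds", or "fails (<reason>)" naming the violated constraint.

NOT NULL columns: floor is supplied; language is supplied; shelf is supplied; status defaults to 'draft'.
CHECK constraints: 'sample' satisfies (length(language) <= 100); 'val' satisfies (address <> ''); 'foo' satisfies (name <> '').
No constraint is violated.

succeeds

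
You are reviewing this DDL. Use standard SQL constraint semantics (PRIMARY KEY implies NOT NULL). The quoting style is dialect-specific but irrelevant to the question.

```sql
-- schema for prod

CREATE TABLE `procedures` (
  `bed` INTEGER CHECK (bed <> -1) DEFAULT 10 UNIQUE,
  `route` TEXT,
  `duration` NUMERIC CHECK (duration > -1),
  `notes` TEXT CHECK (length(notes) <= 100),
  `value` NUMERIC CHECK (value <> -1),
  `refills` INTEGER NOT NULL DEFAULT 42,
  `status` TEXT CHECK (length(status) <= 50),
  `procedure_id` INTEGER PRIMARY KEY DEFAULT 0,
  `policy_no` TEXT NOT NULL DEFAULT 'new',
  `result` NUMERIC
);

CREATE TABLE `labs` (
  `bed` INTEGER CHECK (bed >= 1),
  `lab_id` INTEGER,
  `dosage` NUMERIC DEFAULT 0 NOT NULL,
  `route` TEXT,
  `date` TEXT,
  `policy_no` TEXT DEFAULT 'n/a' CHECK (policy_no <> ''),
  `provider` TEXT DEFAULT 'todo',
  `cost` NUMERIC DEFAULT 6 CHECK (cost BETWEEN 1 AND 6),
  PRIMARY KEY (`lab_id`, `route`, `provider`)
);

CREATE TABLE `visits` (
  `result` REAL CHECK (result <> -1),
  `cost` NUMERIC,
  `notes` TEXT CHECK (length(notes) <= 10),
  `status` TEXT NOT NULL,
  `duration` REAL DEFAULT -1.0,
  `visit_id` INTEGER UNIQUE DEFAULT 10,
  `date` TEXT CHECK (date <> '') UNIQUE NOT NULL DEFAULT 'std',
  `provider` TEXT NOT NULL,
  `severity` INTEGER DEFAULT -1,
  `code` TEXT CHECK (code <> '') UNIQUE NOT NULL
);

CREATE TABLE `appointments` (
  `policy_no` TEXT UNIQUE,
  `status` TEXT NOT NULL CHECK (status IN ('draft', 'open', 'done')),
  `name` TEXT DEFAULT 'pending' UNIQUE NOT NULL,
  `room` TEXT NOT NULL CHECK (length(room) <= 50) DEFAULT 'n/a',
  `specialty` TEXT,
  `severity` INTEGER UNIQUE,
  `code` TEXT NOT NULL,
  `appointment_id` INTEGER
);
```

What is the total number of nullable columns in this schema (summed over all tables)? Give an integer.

procedures: 7 nullable (bed, route, duration, notes, value, status, result — PK (procedure_id) and explicit NOT NULL columns excluded).
labs: 4 nullable (bed, date, policy_no, cost — PK (lab_id, route, provider) and explicit NOT NULL columns excluded).
visits: 6 nullable (result, cost, notes, duration, visit_id, severity — PK none and explicit NOT NULL columns excluded).
appointments: 4 nullable (policy_no, specialty, severity, appointment_id — PK none and explicit NOT NULL columns excluded).
Total: 7 + 4 + 6 + 4 = 21.

21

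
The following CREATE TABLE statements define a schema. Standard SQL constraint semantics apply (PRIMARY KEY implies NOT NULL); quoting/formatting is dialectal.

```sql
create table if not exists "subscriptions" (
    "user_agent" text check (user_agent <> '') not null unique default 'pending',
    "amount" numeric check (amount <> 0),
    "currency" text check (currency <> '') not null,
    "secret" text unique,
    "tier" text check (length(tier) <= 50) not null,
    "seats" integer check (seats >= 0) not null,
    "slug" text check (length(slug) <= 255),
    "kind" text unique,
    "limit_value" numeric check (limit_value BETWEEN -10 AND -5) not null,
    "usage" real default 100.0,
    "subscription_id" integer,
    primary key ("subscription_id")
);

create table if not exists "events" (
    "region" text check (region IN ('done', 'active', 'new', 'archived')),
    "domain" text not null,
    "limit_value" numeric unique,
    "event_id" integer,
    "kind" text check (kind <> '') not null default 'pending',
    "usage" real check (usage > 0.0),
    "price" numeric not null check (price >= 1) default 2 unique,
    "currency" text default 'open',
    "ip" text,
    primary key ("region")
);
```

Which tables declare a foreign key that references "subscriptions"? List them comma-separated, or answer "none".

No REFERENCES clause anywhere in the schema names subscriptions.

none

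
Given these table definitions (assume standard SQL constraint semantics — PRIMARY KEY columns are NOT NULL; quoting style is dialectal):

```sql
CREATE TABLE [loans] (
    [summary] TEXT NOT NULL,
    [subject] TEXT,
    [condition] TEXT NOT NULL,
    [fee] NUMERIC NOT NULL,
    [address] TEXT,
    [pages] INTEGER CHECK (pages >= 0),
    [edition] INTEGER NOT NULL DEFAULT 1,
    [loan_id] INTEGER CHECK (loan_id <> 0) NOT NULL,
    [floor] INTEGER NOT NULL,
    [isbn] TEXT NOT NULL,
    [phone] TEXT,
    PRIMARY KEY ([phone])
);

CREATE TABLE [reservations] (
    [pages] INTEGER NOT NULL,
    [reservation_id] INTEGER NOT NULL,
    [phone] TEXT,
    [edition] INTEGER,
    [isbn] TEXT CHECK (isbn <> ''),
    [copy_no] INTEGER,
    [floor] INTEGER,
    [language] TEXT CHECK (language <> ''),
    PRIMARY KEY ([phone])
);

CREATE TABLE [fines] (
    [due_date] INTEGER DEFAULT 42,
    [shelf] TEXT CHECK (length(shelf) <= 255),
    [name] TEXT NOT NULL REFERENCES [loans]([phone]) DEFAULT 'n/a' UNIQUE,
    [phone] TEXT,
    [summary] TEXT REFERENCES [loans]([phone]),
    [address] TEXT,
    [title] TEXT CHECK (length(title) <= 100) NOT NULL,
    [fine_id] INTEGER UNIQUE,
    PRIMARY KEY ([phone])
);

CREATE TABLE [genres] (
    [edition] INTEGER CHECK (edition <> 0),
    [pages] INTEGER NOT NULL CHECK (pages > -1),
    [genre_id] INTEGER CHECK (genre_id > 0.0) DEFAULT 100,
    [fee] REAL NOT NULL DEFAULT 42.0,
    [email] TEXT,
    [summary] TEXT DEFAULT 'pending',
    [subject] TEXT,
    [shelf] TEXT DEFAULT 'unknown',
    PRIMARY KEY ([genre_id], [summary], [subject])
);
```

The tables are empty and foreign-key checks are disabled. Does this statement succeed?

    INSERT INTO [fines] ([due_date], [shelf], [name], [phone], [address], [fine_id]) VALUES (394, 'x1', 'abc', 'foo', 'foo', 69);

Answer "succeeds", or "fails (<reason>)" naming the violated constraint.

fails (NOT NULL on title)

title is omitted from the column list and has no DEFAULT, so it would receive NULL.
But title is declared NOT NULL.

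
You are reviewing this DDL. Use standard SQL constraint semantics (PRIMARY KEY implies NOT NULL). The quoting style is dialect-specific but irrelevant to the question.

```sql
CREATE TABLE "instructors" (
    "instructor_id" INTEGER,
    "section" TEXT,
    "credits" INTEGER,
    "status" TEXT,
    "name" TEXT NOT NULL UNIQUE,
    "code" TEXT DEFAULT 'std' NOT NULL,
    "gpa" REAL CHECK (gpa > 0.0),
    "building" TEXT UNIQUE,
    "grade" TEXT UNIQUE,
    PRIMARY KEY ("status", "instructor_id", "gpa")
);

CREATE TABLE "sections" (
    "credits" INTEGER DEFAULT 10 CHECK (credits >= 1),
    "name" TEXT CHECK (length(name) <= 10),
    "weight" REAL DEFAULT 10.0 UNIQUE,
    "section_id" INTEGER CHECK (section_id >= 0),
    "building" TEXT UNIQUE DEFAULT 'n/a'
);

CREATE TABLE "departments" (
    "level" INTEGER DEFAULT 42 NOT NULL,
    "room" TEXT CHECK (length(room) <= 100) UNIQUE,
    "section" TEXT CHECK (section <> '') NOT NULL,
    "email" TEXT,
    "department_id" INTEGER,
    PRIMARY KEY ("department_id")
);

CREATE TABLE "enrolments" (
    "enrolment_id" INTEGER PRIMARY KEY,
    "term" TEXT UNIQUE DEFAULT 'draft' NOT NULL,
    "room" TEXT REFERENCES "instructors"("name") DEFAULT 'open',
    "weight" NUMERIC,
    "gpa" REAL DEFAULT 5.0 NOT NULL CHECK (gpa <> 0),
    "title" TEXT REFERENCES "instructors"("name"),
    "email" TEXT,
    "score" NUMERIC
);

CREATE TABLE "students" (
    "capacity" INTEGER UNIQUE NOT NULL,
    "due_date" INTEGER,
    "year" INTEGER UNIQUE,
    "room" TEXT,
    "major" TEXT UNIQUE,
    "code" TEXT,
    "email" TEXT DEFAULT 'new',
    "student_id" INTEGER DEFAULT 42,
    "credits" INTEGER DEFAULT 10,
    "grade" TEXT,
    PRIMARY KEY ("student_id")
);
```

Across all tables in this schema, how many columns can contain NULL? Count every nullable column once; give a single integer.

instructors: 4 nullable (section, credits, building, grade — PK (status, instructor_id, gpa) and explicit NOT NULL columns excluded).
sections: 5 nullable (credits, name, weight, section_id, building — PK none and explicit NOT NULL columns excluded).
departments: 2 nullable (room, email — PK (department_id) and explicit NOT NULL columns excluded).
enrolments: 5 nullable (room, weight, title, email, score — PK (enrolment_id) and explicit NOT NULL columns excluded).
students: 8 nullable (due_date, year, room, major, code, email, credits, grade — PK (student_id) and explicit NOT NULL columns excluded).
Total: 4 + 5 + 2 + 5 + 8 = 24.

24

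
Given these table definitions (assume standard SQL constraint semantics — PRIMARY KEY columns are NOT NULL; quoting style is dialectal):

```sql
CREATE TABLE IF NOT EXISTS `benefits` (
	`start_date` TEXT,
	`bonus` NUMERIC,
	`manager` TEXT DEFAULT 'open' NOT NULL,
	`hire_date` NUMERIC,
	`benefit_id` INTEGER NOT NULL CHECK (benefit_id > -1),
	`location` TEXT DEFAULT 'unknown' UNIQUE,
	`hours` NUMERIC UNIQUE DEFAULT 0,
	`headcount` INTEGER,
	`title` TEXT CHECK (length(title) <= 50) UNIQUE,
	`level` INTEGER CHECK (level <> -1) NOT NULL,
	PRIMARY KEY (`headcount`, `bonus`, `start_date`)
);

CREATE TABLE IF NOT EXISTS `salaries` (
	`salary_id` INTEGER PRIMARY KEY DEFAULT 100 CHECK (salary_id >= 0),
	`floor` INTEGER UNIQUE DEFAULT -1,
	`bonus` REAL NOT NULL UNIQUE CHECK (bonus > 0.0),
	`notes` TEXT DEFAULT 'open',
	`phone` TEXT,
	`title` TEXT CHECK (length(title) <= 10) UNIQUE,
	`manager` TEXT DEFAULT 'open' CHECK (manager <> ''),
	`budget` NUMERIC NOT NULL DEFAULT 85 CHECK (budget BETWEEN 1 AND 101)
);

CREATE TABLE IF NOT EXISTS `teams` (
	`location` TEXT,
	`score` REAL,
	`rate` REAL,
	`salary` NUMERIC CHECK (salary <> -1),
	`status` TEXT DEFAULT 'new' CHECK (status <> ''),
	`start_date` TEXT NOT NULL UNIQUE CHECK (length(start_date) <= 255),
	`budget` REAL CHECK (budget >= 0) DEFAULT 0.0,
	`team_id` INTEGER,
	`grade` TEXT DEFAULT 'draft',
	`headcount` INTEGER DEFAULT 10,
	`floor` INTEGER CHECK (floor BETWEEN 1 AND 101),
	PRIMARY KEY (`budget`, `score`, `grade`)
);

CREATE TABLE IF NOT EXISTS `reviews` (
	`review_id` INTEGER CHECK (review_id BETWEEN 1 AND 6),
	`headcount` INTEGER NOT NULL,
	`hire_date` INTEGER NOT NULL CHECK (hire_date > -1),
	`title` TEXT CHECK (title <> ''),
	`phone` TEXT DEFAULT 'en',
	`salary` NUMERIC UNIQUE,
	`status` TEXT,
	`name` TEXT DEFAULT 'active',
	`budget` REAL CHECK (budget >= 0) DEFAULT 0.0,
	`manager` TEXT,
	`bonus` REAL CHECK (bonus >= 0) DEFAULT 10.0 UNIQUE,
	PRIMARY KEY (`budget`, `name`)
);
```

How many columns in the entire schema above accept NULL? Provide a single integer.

benefits: 4 nullable (hire_date, location, hours, title — PK (headcount, bonus, start_date) and explicit NOT NULL columns excluded).
salaries: 5 nullable (floor, notes, phone, title, manager — PK (salary_id) and explicit NOT NULL columns excluded).
teams: 7 nullable (location, rate, salary, status, team_id, headcount, floor — PK (budget, score, grade) and explicit NOT NULL columns excluded).
reviews: 7 nullable (review_id, title, phone, salary, status, manager, bonus — PK (budget, name) and explicit NOT NULL columns excluded).
Total: 4 + 5 + 7 + 7 = 23.

23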